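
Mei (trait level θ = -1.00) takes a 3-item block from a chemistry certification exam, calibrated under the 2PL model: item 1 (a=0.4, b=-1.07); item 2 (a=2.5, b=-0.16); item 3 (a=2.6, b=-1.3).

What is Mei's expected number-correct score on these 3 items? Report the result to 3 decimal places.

P(θ) = 1 / (1 + exp(−a(θ − b)))
P_1 = 1/(1+e^{-0.0280}) = 0.5070
P_2 = 1/(1+e^{2.1000}) = 0.1091
P_3 = 1/(1+e^{-0.7800}) = 0.6857
E[score] = 0.5070 + 0.1091 + 0.6857 = 1.3018

1.302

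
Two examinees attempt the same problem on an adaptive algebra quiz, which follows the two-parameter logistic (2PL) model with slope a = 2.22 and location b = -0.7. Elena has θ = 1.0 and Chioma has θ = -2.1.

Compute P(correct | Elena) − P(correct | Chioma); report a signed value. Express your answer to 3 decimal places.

0.935

P(θ) = 1 / (1 + exp(−a(θ − b)))
P(Elena) = 0.9776  [exponent 3.7740]
P(Chioma) = 0.0428  [exponent -3.1080]
Difference = 0.9776 − 0.0428 = 0.9348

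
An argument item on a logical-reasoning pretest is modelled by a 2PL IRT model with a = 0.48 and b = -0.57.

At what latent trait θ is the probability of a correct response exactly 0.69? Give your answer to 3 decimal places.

1.097

P(θ) = 1 / (1 + exp(−a(θ − b)))
logit = ln(0.6900/0.3100) = 0.8001
θ = b + logit/(a) = -0.57 + 0.8001/0.4800 = 1.0969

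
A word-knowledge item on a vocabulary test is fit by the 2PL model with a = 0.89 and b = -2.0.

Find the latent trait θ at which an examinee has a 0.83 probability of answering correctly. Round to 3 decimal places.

-0.218

P(θ) = 1 / (1 + exp(−a(θ − b)))
logit = ln(0.8300/0.1700) = 1.5856
θ = b + logit/(a) = -2.0 + 1.5856/0.8900 = -0.2184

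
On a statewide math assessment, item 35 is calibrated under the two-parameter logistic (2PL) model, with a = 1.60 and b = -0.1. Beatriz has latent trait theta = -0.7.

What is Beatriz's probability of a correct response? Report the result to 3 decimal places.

0.277

P(theta) = 1 / (1 + exp(−a(theta − b)))
Exponent: 1.60 × (-0.7 − (-0.1)) = -0.9600
1/(1 + e^{0.9600}) = 0.2769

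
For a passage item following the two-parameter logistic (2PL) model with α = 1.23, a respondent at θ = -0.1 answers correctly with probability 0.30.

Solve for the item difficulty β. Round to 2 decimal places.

0.59

P(θ) = 1 / (1 + exp(−α(θ − β)))
logit(0.30) = ln(0.30/0.70) = -0.8473
β = θ − logit/(α) = -0.1 − (-0.8473)/1.2300 = 0.5889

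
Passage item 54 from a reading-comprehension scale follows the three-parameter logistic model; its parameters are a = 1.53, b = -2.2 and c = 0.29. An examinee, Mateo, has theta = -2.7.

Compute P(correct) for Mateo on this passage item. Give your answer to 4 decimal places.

0.5155

P(theta) = c + (1 − c) · 1 / (1 + exp(−a(theta − b)))
Exponent: 1.53 × (-2.7 − (-2.2)) = -0.7650
1/(1 + e^{0.7650}) = 0.3176
P = 0.29 + 0.71 × 0.3176 = 0.5155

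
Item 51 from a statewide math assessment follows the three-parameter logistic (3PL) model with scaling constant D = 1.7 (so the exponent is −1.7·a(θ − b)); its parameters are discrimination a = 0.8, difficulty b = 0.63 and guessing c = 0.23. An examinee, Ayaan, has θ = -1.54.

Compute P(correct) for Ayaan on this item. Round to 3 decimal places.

0.268

P(θ) = c + (1 − c) · 1 / (1 + exp(−D·a(θ − b)))
Exponent: 1.7 × 0.8 × (-1.54 − 0.63) = -2.9512
1/(1 + e^{2.9512}) = 0.0497
P = 0.23 + 0.77 × 0.0497 = 0.2683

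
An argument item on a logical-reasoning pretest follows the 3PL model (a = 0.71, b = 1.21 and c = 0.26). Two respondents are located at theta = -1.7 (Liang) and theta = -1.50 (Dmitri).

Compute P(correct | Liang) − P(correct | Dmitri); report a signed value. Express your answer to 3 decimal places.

P(theta) = c + (1 − c) · 1 / (1 + exp(−a(theta − b)))
P(Liang) = 0.3432  [exponent -2.0661]
P(Dmitri) = 0.3543  [exponent -1.9241]
Difference = 0.3432 − 0.3543 = -0.0111

-0.011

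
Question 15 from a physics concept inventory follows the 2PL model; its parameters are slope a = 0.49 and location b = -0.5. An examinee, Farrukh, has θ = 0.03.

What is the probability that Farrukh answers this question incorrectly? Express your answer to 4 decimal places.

0.4354

P(θ) = 1 / (1 + exp(−a(θ − b)))
Exponent: 0.49 × (0.03 − (-0.5)) = 0.2597
1/(1 + e^{-0.2597}) = 0.5646
P(incorrect) = 1 − 0.5646 = 0.4354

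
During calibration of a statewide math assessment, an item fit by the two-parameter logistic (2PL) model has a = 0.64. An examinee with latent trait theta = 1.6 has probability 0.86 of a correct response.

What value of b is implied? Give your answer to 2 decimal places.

P(theta) = 1 / (1 + exp(−a(theta − b)))
logit(0.86) = ln(0.86/0.14) = 1.8153
b = theta − logit/(a) = 1.6 − 1.8153/0.6400 = -1.2364

-1.24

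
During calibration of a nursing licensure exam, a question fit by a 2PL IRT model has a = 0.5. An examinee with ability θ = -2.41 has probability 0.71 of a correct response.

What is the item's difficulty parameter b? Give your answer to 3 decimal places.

-4.201

P(θ) = 1 / (1 + exp(−a(θ − b)))
logit(0.71) = ln(0.71/0.29) = 0.8954
b = θ − logit/(a) = -2.41 − 0.8954/0.5000 = -4.2008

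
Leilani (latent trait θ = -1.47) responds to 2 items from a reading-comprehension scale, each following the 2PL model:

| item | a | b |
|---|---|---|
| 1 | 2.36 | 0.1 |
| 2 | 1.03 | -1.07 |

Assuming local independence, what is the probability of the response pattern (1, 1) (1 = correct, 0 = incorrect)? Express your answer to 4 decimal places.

P(θ) = 1 / (1 + exp(−a(θ − b)))
P_1 = 1/(1+e^{3.7052}) = 0.0240
P_2 = 1/(1+e^{0.4120}) = 0.3984
L = P_1 × P_2 = 0.0240 × 0.3984 = 0.00956

0.0096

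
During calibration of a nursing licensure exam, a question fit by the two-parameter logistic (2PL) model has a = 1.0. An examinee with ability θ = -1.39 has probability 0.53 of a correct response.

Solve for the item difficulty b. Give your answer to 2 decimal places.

P(θ) = 1 / (1 + exp(−a(θ − b)))
logit(0.53) = ln(0.53/0.47) = 0.1201
b = θ − logit/(a) = -1.39 − 0.1201/1.0000 = -1.5101

-1.51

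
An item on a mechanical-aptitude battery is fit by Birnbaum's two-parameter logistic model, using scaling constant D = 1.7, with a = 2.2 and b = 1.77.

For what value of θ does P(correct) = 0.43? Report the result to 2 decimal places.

P(θ) = 1 / (1 + exp(−D·a(θ − b)))
logit = ln(0.4300/0.5700) = -0.2819
θ = b + logit/(1.7·a) = 1.77 + (-0.2819)/3.7400 = 1.6946

1.69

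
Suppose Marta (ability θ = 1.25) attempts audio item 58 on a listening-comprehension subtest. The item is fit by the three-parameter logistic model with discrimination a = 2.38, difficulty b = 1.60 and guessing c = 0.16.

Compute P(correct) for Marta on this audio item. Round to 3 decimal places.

P(θ) = c + (1 − c) · 1 / (1 + exp(−a(θ − b)))
Exponent: 2.38 × (1.25 − 1.60) = -0.8330
1/(1 + e^{0.8330}) = 0.3030
P = 0.16 + 0.84 × 0.3030 = 0.4145

0.415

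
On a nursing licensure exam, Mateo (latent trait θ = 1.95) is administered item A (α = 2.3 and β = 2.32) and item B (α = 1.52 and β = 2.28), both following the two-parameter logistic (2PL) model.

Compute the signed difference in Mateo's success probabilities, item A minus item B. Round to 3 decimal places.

-0.078

P(θ) = 1 / (1 + exp(−α(θ − β)))
P_A = 0.2992
P_B = 0.3772
P_A − P_B = -0.0779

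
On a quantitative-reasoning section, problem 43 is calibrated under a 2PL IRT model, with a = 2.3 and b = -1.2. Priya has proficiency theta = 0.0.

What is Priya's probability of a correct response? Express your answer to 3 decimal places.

P(theta) = 1 / (1 + exp(−a(theta − b)))
Exponent: 2.3 × (0.0 − (-1.2)) = 2.7600
1/(1 + e^{-2.7600}) = 0.9405

0.940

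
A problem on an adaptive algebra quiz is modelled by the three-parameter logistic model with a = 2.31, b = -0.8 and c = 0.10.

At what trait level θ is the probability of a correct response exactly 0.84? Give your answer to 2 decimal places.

-0.14

P(θ) = c + (1 − c) · 1 / (1 + exp(−a(θ − b)))
Remove guessing floor: (0.84 − 0.10)/(1 − 0.10) = 0.8222
logit = ln(0.8222/0.1778) = 1.5315
θ = b + logit/(a) = -0.8 + 1.5315/2.3100 = -0.1370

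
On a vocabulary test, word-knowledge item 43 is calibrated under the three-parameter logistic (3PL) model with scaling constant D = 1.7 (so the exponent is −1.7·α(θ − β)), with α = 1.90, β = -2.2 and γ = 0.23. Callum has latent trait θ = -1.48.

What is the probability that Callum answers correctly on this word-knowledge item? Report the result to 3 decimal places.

P(θ) = γ + (1 − γ) · 1 / (1 + exp(−D·α(θ − β)))
Exponent: 1.7 × 1.90 × (-1.48 − (-2.2)) = 2.3256
1/(1 + e^{-2.3256}) = 0.9110
P = 0.23 + 0.77 × 0.9110 = 0.9315

0.931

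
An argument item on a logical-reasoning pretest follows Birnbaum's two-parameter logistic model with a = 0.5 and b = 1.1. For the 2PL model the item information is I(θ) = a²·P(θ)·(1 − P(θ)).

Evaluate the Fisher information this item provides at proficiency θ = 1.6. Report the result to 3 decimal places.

P = 1/(1+e^{-0.2500}) = 0.5622
P(1−P) = 0.5622 × 0.4378 = 0.2461
I = a² × P(1−P) = 0.5² × 0.2461 = 0.06153

0.062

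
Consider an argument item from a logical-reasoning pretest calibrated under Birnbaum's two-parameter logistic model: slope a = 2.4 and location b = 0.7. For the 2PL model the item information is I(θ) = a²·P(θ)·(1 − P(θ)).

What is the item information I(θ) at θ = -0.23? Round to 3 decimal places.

P = 1/(1+e^{2.2320}) = 0.0969
P(1−P) = 0.0969 × 0.9031 = 0.0875
I = a² × P(1−P) = 2.4² × 0.0875 = 0.50412

0.504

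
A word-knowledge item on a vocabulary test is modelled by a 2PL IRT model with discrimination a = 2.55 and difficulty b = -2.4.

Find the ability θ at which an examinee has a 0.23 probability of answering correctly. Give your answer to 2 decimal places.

-2.87

P(θ) = 1 / (1 + exp(−a(θ − b)))
logit = ln(0.2300/0.7700) = -1.2083
θ = b + logit/(a) = -2.4 + (-1.2083)/2.5500 = -2.8738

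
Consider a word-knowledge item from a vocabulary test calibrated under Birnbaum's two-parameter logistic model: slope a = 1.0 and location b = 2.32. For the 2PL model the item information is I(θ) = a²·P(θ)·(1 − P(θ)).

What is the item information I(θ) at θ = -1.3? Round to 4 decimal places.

P = 1/(1+e^{3.6200}) = 0.0261
P(1−P) = 0.0261 × 0.9739 = 0.0254
I = a² × P(1−P) = 1.0² × 0.0254 = 0.02540

0.0254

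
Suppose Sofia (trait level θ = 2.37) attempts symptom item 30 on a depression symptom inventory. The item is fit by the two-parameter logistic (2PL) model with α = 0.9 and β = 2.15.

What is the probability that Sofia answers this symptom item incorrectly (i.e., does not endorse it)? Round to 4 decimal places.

0.4507

P(θ) = 1 / (1 + exp(−α(θ − β)))
Exponent: 0.9 × (2.37 − 2.15) = 0.1980
1/(1 + e^{-0.1980}) = 0.5493
P(incorrect) = 1 − 0.5493 = 0.4507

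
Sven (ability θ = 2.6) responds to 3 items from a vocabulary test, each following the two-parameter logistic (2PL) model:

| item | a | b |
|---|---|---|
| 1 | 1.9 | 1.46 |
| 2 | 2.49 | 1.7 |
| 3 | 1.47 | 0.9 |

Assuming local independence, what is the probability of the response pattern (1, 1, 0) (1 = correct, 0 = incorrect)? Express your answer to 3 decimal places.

0.062

P(θ) = 1 / (1 + exp(−a(θ − b)))
P_1 = 1/(1+e^{-2.1660}) = 0.8972
P_2 = 1/(1+e^{-2.2410}) = 0.9039
P_3 = 1/(1+e^{-2.4990}) = 0.9241
L = P_1 × P_2 × (1−P_3) = 0.8972 × 0.9039 × 0.0759 = 0.06157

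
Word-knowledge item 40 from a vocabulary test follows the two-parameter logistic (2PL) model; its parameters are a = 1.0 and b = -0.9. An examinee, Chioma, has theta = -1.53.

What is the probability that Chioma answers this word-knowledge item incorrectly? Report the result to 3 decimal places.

0.652

P(theta) = 1 / (1 + exp(−a(theta − b)))
Exponent: 1.0 × (-1.53 − (-0.9)) = -0.6300
1/(1 + e^{0.6300}) = 0.3475
P(incorrect) = 1 − 0.3475 = 0.6525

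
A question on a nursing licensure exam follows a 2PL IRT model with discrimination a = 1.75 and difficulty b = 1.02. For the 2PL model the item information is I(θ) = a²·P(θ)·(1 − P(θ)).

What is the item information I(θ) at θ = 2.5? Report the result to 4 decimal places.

P = 1/(1+e^{-2.5900}) = 0.9302
P(1−P) = 0.9302 × 0.0698 = 0.0649
I = a² × P(1−P) = 1.75² × 0.0649 = 0.19880

0.1988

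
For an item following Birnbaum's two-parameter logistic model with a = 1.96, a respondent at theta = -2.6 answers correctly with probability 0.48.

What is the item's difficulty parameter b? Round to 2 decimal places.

-2.56

P(theta) = 1 / (1 + exp(−a(theta − b)))
logit(0.48) = ln(0.48/0.52) = -0.0800
b = theta − logit/(a) = -2.6 − (-0.0800)/1.9600 = -2.5592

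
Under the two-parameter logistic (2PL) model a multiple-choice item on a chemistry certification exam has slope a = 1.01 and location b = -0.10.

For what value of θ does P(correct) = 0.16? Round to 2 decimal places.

-1.74

P(θ) = 1 / (1 + exp(−a(θ − b)))
logit = ln(0.1600/0.8400) = -1.6582
θ = b + logit/(a) = -0.10 + (-1.6582)/1.0100 = -1.7418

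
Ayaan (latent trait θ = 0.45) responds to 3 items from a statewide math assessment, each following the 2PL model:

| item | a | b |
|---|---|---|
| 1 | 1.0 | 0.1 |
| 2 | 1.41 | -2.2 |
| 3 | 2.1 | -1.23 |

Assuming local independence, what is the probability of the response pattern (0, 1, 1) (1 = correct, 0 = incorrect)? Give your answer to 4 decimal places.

0.3922

P(θ) = 1 / (1 + exp(−a(θ − b)))
P_1 = 1/(1+e^{-0.3500}) = 0.5866
P_2 = 1/(1+e^{-3.7365}) = 0.9767
P_3 = 1/(1+e^{-3.5280}) = 0.9715
L = (1−P_1) × P_2 × P_3 = 0.4134 × 0.9767 × 0.9715 = 0.39224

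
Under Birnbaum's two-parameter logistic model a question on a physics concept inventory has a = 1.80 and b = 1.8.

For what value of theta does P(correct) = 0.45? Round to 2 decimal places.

1.69

P(theta) = 1 / (1 + exp(−a(theta − b)))
logit = ln(0.4500/0.5500) = -0.2007
theta = b + logit/(a) = 1.8 + (-0.2007)/1.8000 = 1.6885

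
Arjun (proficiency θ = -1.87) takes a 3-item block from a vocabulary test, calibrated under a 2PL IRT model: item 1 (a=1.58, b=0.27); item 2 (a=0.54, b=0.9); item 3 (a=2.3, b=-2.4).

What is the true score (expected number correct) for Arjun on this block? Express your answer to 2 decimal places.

P(θ) = 1 / (1 + exp(−a(θ − b)))
P_1 = 1/(1+e^{3.3812}) = 0.0329
P_2 = 1/(1+e^{1.4958}) = 0.1831
P_3 = 1/(1+e^{-1.2190}) = 0.7719
E[score] = 0.0329 + 0.1831 + 0.7719 = 0.9878

0.99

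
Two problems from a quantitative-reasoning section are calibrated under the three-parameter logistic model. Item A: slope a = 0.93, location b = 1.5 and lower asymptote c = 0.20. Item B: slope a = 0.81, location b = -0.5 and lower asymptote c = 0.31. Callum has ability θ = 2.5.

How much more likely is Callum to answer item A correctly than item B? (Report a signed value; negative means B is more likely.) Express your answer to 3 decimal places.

-0.171

P(θ) = c + (1 − c) · 1 / (1 + exp(−a(θ − b)))
P_A = 0.7737
P_B = 0.9442
P_A − P_B = -0.1705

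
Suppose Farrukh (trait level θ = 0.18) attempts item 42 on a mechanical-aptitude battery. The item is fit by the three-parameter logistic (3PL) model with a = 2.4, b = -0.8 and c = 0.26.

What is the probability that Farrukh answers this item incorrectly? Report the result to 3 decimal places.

0.064

P(θ) = c + (1 − c) · 1 / (1 + exp(−a(θ − b)))
Exponent: 2.4 × (0.18 − (-0.8)) = 2.3520
1/(1 + e^{-2.3520}) = 0.9131
P = 0.26 + 0.74 × 0.9131 = 0.9357
P(incorrect) = 1 − 0.9357 = 0.0643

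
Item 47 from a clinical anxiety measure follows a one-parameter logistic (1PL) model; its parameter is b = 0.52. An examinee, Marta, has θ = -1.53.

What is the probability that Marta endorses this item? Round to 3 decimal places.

P(θ) = 1 / (1 + exp(−(θ − b)))
Exponent: (-1.53 − 0.52) = -2.0500
1/(1 + e^{2.0500}) = 0.1141
P = 0.1141

0.114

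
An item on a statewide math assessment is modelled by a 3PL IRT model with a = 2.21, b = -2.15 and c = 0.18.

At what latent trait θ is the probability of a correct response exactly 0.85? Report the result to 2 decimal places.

-1.47

P(θ) = c + (1 − c) · 1 / (1 + exp(−a(θ − b)))
Remove guessing floor: (0.85 − 0.18)/(1 − 0.18) = 0.8171
logit = ln(0.8171/0.1829) = 1.4966
θ = b + logit/(a) = -2.15 + 1.4966/2.2100 = -1.4728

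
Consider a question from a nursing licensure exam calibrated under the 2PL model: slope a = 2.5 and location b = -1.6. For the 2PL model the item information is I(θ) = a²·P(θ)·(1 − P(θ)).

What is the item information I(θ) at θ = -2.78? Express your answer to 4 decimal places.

0.2954

P = 1/(1+e^{2.9500}) = 0.0497
P(1−P) = 0.0497 × 0.9503 = 0.0473
I = a² × P(1−P) = 2.5² × 0.0473 = 0.29539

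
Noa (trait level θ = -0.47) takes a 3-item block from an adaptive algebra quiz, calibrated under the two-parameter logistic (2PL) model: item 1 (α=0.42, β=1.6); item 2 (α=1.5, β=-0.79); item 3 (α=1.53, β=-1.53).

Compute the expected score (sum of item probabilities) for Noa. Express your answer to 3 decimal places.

1.748

P(θ) = 1 / (1 + exp(−α(θ − β)))
P_1 = 1/(1+e^{0.8694}) = 0.2954
P_2 = 1/(1+e^{-0.4800}) = 0.6177
P_3 = 1/(1+e^{-1.6218}) = 0.8350
E[score] = 0.2954 + 0.6177 + 0.8350 = 1.7482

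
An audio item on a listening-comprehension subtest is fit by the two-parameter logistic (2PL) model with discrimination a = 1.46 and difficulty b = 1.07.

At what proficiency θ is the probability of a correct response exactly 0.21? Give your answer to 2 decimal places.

P(θ) = 1 / (1 + exp(−a(θ − b)))
logit = ln(0.2100/0.7900) = -1.3249
θ = b + logit/(a) = 1.07 + (-1.3249)/1.4600 = 0.1625

0.16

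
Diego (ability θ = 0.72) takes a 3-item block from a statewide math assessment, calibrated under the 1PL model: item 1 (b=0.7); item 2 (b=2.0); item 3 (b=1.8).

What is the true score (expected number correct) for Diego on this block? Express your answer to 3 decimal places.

P(θ) = 1 / (1 + exp(−(θ − b)))
P_1 = 1/(1+e^{-0.0200}) = 0.5050
P_2 = 1/(1+e^{1.2800}) = 0.2176
P_3 = 1/(1+e^{1.0800}) = 0.2535
E[score] = 0.5050 + 0.2176 + 0.2535 = 0.9761

0.976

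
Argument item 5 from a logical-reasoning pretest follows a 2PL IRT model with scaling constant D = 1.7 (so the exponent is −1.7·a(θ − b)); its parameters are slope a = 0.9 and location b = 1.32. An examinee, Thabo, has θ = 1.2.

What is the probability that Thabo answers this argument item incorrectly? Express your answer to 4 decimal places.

0.5458

P(θ) = 1 / (1 + exp(−D·a(θ − b)))
Exponent: 1.7 × 0.9 × (1.2 − 1.32) = -0.1836
1/(1 + e^{0.1836}) = 0.4542
P = 0.4542
P(incorrect) = 1 − 0.4542 = 0.5458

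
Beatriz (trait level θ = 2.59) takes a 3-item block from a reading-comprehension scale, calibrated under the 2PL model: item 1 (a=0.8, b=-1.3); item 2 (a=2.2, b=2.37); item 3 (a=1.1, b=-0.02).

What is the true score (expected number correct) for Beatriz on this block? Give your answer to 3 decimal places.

P(θ) = 1 / (1 + exp(−a(θ − b)))
P_1 = 1/(1+e^{-3.1120}) = 0.9574
P_2 = 1/(1+e^{-0.4840}) = 0.6187
P_3 = 1/(1+e^{-2.8710}) = 0.9464
E[score] = 0.9574 + 0.6187 + 0.9464 = 2.5225

2.522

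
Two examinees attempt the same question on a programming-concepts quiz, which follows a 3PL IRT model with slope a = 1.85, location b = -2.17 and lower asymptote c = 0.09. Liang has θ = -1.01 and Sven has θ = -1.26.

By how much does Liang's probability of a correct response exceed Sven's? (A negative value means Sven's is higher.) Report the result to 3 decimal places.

P(θ) = c + (1 − c) · 1 / (1 + exp(−a(θ − b)))
P(Liang) = 0.9047  [exponent 2.1460]
P(Sven) = 0.8575  [exponent 1.6835]
Difference = 0.9047 − 0.8575 = 0.0473

0.047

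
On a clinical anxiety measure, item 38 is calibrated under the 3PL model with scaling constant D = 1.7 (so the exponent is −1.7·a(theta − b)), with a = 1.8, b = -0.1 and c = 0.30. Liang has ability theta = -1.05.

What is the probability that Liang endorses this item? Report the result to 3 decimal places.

P(theta) = c + (1 − c) · 1 / (1 + exp(−D·a(theta − b)))
Exponent: 1.7 × 1.8 × (-1.05 − (-0.1)) = -2.9070
1/(1 + e^{2.9070}) = 0.0518
P = 0.30 + 0.70 × 0.0518 = 0.3363

0.336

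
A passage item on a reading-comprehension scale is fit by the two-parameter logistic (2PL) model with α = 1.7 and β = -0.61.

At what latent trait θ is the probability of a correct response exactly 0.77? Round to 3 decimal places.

P(θ) = 1 / (1 + exp(−α(θ − β)))
logit = ln(0.7700/0.2300) = 1.2083
θ = β + logit/(α) = -0.61 + 1.2083/1.7000 = 0.1008

0.101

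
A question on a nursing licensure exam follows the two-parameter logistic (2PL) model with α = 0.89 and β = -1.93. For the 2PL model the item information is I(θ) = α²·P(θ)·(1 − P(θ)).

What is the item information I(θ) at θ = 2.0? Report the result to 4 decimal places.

P = 1/(1+e^{-3.4977}) = 0.9706
P(1−P) = 0.9706 × 0.0294 = 0.0285
I = α² × P(1−P) = 0.89² × 0.0285 = 0.02259

0.0226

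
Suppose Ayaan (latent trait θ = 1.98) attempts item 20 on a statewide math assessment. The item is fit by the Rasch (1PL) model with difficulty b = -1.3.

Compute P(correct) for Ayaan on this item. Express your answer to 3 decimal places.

0.964

P(θ) = 1 / (1 + exp(−(θ − b)))
Exponent: (1.98 − (-1.3)) = 3.2800
1/(1 + e^{-3.2800}) = 0.9637
P = 0.9637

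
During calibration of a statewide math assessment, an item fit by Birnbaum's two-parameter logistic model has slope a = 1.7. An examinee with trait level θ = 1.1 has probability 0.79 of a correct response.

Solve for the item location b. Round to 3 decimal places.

0.321

P(θ) = 1 / (1 + exp(−a(θ − b)))
logit(0.79) = ln(0.79/0.21) = 1.3249
b = θ − logit/(a) = 1.1 − 1.3249/1.7000 = 0.3206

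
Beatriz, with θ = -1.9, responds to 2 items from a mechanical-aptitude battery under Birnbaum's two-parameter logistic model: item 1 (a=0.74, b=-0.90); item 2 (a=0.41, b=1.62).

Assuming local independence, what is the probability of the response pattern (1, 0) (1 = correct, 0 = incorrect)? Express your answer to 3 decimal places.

0.261

P(θ) = 1 / (1 + exp(−a(θ − b)))
P_1 = 1/(1+e^{0.7400}) = 0.3230
P_2 = 1/(1+e^{1.4432}) = 0.1911
L = P_1 × (1−P_2) = 0.3230 × 0.8089 = 0.26129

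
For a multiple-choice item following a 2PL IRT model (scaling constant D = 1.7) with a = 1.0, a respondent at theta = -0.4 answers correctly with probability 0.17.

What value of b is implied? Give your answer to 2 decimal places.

P(theta) = 1 / (1 + exp(−D·a(theta − b)))
logit(0.17) = ln(0.17/0.83) = -1.5856
b = theta − logit/(1.7·a) = -0.4 − (-1.5856)/1.7000 = 0.5327

0.53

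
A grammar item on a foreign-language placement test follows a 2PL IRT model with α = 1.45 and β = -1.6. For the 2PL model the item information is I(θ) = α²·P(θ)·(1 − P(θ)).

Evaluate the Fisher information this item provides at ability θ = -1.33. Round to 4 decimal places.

P = 1/(1+e^{-0.3915}) = 0.5966
P(1−P) = 0.5966 × 0.4034 = 0.2407
I = α² × P(1−P) = 1.45² × 0.2407 = 0.50599

0.5060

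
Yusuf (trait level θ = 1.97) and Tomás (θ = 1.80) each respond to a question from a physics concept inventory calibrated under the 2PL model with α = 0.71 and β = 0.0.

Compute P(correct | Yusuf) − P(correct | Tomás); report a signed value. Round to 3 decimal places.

P(θ) = 1 / (1 + exp(−α(θ − β)))
P(Yusuf) = 0.8020  [exponent 1.3987]
P(Tomás) = 0.7821  [exponent 1.2780]
Difference = 0.8020 − 0.7821 = 0.0199

0.020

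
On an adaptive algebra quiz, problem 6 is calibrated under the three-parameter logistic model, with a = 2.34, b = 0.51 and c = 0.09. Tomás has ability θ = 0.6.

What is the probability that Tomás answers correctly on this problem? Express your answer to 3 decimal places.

0.593

P(θ) = c + (1 − c) · 1 / (1 + exp(−a(θ − b)))
Exponent: 2.34 × (0.6 − 0.51) = 0.2106
1/(1 + e^{-0.2106}) = 0.5525
P = 0.09 + 0.91 × 0.5525 = 0.5927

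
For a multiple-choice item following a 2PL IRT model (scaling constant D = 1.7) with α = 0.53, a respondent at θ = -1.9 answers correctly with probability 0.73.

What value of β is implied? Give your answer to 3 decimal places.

-3.004

P(θ) = 1 / (1 + exp(−D·α(θ − β)))
logit(0.73) = ln(0.73/0.27) = 0.9946
β = θ − logit/(1.7·α) = -1.9 − 0.9946/0.9010 = -3.0039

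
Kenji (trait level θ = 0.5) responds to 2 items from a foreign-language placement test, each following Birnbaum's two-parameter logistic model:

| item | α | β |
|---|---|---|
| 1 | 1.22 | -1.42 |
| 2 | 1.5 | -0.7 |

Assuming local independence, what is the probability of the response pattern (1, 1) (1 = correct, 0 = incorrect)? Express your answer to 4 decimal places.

P(θ) = 1 / (1 + exp(−α(θ − β)))
P_1 = 1/(1+e^{-2.3424}) = 0.9123
P_2 = 1/(1+e^{-1.8000}) = 0.8581
L = P_1 × P_2 = 0.9123 × 0.8581 = 0.78291

0.7829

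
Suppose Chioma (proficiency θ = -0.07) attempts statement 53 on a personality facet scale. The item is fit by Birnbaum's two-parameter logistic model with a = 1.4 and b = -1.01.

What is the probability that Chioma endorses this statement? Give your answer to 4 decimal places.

P(θ) = 1 / (1 + exp(−a(θ − b)))
Exponent: 1.4 × (-0.07 − (-1.01)) = 1.3160
1/(1 + e^{-1.3160}) = 0.7885

0.7885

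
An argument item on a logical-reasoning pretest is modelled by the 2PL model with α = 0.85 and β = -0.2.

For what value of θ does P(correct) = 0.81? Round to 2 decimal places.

P(θ) = 1 / (1 + exp(−α(θ − β)))
logit = ln(0.8100/0.1900) = 1.4500
θ = β + logit/(α) = -0.2 + 1.4500/0.8500 = 1.5059

1.51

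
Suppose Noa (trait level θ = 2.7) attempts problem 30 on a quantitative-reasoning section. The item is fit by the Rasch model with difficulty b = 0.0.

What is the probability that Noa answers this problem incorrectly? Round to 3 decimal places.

P(θ) = 1 / (1 + exp(−(θ − b)))
Exponent: (2.7 − 0.0) = 2.7000
1/(1 + e^{-2.7000}) = 0.9370
P = 0.9370
P(incorrect) = 1 − 0.9370 = 0.0630

0.063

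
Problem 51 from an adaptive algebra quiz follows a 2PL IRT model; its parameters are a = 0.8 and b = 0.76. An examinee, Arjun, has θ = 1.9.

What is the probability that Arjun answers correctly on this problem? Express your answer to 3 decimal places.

P(θ) = 1 / (1 + exp(−a(θ − b)))
Exponent: 0.8 × (1.9 − 0.76) = 0.9120
1/(1 + e^{-0.9120}) = 0.7134

0.713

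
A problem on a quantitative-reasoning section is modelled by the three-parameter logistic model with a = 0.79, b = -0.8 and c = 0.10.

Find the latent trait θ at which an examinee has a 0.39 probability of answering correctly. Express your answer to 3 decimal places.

P(θ) = c + (1 − c) · 1 / (1 + exp(−a(θ − b)))
Remove guessing floor: (0.39 − 0.10)/(1 − 0.10) = 0.3222
logit = ln(0.3222/0.6778) = -0.7436
θ = b + logit/(a) = -0.8 + (-0.7436)/0.7900 = -1.7412

-1.741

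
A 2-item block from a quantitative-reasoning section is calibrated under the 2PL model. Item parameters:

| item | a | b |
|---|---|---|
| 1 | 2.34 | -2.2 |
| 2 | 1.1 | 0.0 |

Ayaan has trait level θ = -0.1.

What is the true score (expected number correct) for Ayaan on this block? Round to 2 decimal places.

1.47

P(θ) = 1 / (1 + exp(−a(θ − b)))
P_1 = 1/(1+e^{-4.9140}) = 0.9927
P_2 = 1/(1+e^{0.1100}) = 0.4725
E[score] = 0.9927 + 0.4725 = 1.4652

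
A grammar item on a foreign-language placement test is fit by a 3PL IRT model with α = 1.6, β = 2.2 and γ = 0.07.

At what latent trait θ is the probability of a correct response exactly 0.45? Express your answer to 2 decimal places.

P(θ) = γ + (1 − γ) · 1 / (1 + exp(−α(θ − β)))
Remove guessing floor: (0.45 − 0.07)/(1 − 0.07) = 0.4086
logit = ln(0.4086/0.5914) = -0.3697
θ = β + logit/(α) = 2.2 + (-0.3697)/1.6000 = 1.9689

1.97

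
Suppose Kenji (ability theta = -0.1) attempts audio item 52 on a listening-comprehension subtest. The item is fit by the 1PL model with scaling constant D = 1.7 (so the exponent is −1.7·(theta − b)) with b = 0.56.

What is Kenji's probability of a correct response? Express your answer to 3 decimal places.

0.246

P(theta) = 1 / (1 + exp(−D·(theta − b)))
Exponent: 1.7 × (-0.1 − 0.56) = -1.1220
1/(1 + e^{1.1220}) = 0.2456
P = 0.2456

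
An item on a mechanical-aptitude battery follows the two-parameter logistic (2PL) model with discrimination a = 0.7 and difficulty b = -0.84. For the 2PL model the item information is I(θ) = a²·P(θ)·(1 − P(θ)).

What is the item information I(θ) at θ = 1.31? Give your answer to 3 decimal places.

P = 1/(1+e^{-1.5050}) = 0.8183
P(1−P) = 0.8183 × 0.1817 = 0.1487
I = a² × P(1−P) = 0.7² × 0.1487 = 0.07285

0.073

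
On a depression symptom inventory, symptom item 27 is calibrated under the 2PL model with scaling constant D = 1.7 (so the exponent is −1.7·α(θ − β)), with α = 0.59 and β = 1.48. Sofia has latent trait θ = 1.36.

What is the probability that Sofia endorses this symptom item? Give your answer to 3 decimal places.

0.470

P(θ) = 1 / (1 + exp(−D·α(θ − β)))
Exponent: 1.7 × 0.59 × (1.36 − 1.48) = -0.1204
1/(1 + e^{0.1204}) = 0.4699
P = 0.4699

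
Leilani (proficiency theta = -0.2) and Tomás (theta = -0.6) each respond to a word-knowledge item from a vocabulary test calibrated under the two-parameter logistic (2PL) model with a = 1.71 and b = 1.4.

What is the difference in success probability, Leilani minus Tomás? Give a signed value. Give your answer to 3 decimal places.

0.029

P(theta) = 1 / (1 + exp(−a(theta − b)))
P(Leilani) = 0.0609  [exponent -2.7360]
P(Tomás) = 0.0317  [exponent -3.4200]
Difference = 0.0609 − 0.0317 = 0.0292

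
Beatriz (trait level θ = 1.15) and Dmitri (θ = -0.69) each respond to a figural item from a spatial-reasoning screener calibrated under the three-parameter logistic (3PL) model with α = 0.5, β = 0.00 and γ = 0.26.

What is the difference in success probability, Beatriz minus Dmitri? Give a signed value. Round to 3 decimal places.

P(θ) = γ + (1 − γ) · 1 / (1 + exp(−α(θ − β)))
P(Beatriz) = 0.7335  [exponent 0.5750]
P(Dmitri) = 0.5668  [exponent -0.3450]
Difference = 0.7335 − 0.5668 = 0.1667

0.167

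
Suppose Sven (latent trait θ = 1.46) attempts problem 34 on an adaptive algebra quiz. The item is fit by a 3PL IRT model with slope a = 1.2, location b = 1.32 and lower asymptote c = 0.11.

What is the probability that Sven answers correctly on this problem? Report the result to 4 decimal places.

0.5923

P(θ) = c + (1 − c) · 1 / (1 + exp(−a(θ − b)))
Exponent: 1.2 × (1.46 − 1.32) = 0.1680
1/(1 + e^{-0.1680}) = 0.5419
P = 0.11 + 0.89 × 0.5419 = 0.5923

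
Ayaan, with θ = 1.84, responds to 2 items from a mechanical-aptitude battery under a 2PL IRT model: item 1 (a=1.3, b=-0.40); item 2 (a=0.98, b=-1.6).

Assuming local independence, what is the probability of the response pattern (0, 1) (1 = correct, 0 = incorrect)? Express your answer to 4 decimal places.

P(θ) = 1 / (1 + exp(−a(θ − b)))
P_1 = 1/(1+e^{-2.9120}) = 0.9484
P_2 = 1/(1+e^{-3.3712}) = 0.9668
L = (1−P_1) × P_2 = 0.0516 × 0.9668 = 0.04985

0.0499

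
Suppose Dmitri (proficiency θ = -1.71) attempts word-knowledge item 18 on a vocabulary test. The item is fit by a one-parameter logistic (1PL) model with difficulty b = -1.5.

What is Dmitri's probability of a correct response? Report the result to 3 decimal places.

0.448

P(θ) = 1 / (1 + exp(−(θ − b)))
Exponent: (-1.71 − (-1.5)) = -0.2100
1/(1 + e^{0.2100}) = 0.4477
P = 0.4477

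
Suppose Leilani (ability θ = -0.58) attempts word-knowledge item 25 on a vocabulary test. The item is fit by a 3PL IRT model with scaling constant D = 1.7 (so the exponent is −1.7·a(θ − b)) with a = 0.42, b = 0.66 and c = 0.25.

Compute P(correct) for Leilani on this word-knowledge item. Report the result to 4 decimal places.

0.4691

P(θ) = c + (1 − c) · 1 / (1 + exp(−D·a(θ − b)))
Exponent: 1.7 × 0.42 × (-0.58 − 0.66) = -0.8854
1/(1 + e^{0.8854}) = 0.2921
P = 0.25 + 0.75 × 0.2921 = 0.4691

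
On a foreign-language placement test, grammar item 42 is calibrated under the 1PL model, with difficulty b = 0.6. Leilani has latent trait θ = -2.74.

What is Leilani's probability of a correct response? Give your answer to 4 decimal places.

0.0342

P(θ) = 1 / (1 + exp(−(θ − b)))
Exponent: (-2.74 − 0.6) = -3.3400
1/(1 + e^{3.3400}) = 0.0342
P = 0.0342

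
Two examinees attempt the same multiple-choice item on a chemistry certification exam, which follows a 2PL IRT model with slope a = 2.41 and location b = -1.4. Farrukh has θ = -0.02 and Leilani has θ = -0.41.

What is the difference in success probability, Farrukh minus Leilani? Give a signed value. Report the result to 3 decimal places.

0.050

P(θ) = 1 / (1 + exp(−a(θ − b)))
P(Farrukh) = 0.9653  [exponent 3.3258]
P(Leilani) = 0.9157  [exponent 2.3859]
Difference = 0.9653 − 0.9157 = 0.0496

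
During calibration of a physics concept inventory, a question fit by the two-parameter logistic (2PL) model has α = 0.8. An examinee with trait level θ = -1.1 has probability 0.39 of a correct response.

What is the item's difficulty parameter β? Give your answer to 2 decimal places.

-0.54

P(θ) = 1 / (1 + exp(−α(θ − β)))
logit(0.39) = ln(0.39/0.61) = -0.4473
β = θ − logit/(α) = -1.1 − (-0.4473)/0.8000 = -0.5409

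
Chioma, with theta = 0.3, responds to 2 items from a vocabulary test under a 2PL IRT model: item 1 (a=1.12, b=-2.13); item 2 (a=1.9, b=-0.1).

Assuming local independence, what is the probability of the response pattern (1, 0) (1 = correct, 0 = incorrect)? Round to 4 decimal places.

0.2990

P(theta) = 1 / (1 + exp(−a(theta − b)))
P_1 = 1/(1+e^{-2.7216}) = 0.9383
P_2 = 1/(1+e^{-0.7600}) = 0.6814
L = P_1 × (1−P_2) = 0.9383 × 0.3186 = 0.29898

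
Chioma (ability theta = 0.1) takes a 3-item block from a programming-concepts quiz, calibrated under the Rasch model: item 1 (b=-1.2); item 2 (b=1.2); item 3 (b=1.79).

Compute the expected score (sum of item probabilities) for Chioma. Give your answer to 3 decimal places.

1.191

P(theta) = 1 / (1 + exp(−(theta − b)))
P_1 = 1/(1+e^{-1.3000}) = 0.7858
P_2 = 1/(1+e^{1.1000}) = 0.2497
P_3 = 1/(1+e^{1.6900}) = 0.1558
E[score] = 0.7858 + 0.2497 + 0.1558 = 1.1914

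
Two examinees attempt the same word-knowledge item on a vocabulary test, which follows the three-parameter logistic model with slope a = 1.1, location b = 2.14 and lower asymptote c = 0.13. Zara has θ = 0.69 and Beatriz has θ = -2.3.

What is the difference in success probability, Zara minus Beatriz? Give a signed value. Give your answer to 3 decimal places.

0.140

P(θ) = c + (1 − c) · 1 / (1 + exp(−a(θ − b)))
P(Zara) = 0.2768  [exponent -1.5950]
P(Beatriz) = 0.1365  [exponent -4.8840]
Difference = 0.2768 − 0.1365 = 0.1402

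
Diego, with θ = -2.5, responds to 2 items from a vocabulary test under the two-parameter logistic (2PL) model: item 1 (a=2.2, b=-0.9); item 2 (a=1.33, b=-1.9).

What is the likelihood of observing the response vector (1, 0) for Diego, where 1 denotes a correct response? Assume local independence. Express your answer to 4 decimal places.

P(θ) = 1 / (1 + exp(−a(θ − b)))
P_1 = 1/(1+e^{3.5200}) = 0.0287
P_2 = 1/(1+e^{0.7980}) = 0.3105
L = P_1 × (1−P_2) = 0.0287 × 0.6895 = 0.01982

0.0198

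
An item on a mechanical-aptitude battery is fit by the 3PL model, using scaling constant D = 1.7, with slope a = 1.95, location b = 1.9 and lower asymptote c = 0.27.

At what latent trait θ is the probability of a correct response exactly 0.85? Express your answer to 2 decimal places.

2.31

P(θ) = c + (1 − c) · 1 / (1 + exp(−D·a(θ − b)))
Remove guessing floor: (0.85 − 0.27)/(1 − 0.27) = 0.7945
logit = ln(0.7945/0.2055) = 1.3524
θ = b + logit/(1.7·a) = 1.9 + 1.3524/3.3150 = 2.3080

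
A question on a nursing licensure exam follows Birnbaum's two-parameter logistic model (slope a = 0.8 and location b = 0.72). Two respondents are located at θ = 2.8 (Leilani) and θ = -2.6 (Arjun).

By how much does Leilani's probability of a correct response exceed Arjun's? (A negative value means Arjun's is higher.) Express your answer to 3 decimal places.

0.775

P(θ) = 1 / (1 + exp(−a(θ − b)))
P(Leilani) = 0.8408  [exponent 1.6640]
P(Arjun) = 0.0656  [exponent -2.6560]
Difference = 0.8408 − 0.0656 = 0.7752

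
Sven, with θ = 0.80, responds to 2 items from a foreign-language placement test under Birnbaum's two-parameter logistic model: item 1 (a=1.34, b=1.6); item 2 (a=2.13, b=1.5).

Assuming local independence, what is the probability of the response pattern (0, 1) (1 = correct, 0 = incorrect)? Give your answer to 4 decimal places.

0.1369

P(θ) = 1 / (1 + exp(−a(θ − b)))
P_1 = 1/(1+e^{1.0720}) = 0.2550
P_2 = 1/(1+e^{1.4910}) = 0.1838
L = (1−P_1) × P_2 = 0.7450 × 0.1838 = 0.13691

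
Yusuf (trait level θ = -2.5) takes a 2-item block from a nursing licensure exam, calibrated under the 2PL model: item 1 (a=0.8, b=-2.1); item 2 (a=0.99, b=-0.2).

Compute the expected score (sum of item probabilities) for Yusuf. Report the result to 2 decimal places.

P(θ) = 1 / (1 + exp(−a(θ − b)))
P_1 = 1/(1+e^{0.3200}) = 0.4207
P_2 = 1/(1+e^{2.2770}) = 0.0930
E[score] = 0.4207 + 0.0930 = 0.5137

0.51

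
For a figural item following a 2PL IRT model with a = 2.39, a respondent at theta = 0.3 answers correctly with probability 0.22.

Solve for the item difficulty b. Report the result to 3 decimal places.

P(theta) = 1 / (1 + exp(−a(theta − b)))
logit(0.22) = ln(0.22/0.78) = -1.2657
b = theta − logit/(a) = 0.3 − (-1.2657)/2.3900 = 0.8296

0.830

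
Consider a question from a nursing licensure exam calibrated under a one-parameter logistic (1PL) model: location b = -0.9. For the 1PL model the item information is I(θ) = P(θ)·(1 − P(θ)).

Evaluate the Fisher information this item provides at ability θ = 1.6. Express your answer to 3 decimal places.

0.070

P = 1/(1+e^{-2.5000}) = 0.9241
P(1−P) = 0.9241 × 0.0759 = 0.0701
I = P(1−P) = 0.07010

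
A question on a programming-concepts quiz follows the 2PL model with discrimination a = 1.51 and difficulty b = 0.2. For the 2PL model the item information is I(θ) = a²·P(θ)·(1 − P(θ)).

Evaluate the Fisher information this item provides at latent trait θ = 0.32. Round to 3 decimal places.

0.565

P = 1/(1+e^{-0.1812}) = 0.5452
P(1−P) = 0.5452 × 0.4548 = 0.2480
I = a² × P(1−P) = 1.51² × 0.2480 = 0.56537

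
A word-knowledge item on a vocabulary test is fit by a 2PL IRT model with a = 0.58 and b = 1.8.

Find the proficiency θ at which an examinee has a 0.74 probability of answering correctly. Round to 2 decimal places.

3.60

P(θ) = 1 / (1 + exp(−a(θ − b)))
logit = ln(0.7400/0.2600) = 1.0460
θ = b + logit/(a) = 1.8 + 1.0460/0.5800 = 3.6034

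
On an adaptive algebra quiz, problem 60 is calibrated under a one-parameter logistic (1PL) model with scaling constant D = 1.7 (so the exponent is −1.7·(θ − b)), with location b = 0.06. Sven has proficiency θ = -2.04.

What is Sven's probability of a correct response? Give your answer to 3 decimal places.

0.027

P(θ) = 1 / (1 + exp(−D·(θ − b)))
Exponent: 1.7 × (-2.04 − 0.06) = -3.5700
1/(1 + e^{3.5700}) = 0.0274
P = 0.0274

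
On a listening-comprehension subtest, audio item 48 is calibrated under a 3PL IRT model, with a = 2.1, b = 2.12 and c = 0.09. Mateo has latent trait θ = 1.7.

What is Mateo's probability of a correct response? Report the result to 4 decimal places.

0.3564

P(θ) = c + (1 − c) · 1 / (1 + exp(−a(θ − b)))
Exponent: 2.1 × (1.7 − 2.12) = -0.8820
1/(1 + e^{0.8820}) = 0.2928
P = 0.09 + 0.91 × 0.2928 = 0.3564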